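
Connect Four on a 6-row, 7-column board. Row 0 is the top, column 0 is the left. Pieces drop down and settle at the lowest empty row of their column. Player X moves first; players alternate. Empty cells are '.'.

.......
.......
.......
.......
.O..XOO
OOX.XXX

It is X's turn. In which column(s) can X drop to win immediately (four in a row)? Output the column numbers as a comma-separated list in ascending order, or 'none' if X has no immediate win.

Answer: 3

Derivation:
col 0: drop X → no win
col 1: drop X → no win
col 2: drop X → no win
col 3: drop X → WIN!
col 4: drop X → no win
col 5: drop X → no win
col 6: drop X → no win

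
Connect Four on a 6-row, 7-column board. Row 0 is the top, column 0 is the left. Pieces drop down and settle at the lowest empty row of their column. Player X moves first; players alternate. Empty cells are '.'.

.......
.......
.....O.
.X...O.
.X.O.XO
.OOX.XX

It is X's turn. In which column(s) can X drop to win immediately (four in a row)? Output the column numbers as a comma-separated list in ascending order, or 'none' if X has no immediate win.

col 0: drop X → no win
col 1: drop X → no win
col 2: drop X → no win
col 3: drop X → no win
col 4: drop X → WIN!
col 5: drop X → no win
col 6: drop X → no win

Answer: 4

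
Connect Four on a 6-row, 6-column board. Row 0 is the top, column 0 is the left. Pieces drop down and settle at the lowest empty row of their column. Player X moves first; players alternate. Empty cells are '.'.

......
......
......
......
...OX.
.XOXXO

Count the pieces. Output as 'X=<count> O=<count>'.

X=4 O=3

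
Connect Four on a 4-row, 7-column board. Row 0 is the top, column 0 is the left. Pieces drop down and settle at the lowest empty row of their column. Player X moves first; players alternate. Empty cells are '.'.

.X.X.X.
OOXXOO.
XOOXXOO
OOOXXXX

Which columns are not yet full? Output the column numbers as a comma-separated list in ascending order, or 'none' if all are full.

Answer: 0,2,4,6

Derivation:
col 0: top cell = '.' → open
col 1: top cell = 'X' → FULL
col 2: top cell = '.' → open
col 3: top cell = 'X' → FULL
col 4: top cell = '.' → open
col 5: top cell = 'X' → FULL
col 6: top cell = '.' → open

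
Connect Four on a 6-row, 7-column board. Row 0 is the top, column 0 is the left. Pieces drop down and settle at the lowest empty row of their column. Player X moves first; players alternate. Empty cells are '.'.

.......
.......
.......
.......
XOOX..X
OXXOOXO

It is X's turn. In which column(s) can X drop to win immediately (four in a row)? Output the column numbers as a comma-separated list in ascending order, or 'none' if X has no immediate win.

Answer: none

Derivation:
col 0: drop X → no win
col 1: drop X → no win
col 2: drop X → no win
col 3: drop X → no win
col 4: drop X → no win
col 5: drop X → no win
col 6: drop X → no win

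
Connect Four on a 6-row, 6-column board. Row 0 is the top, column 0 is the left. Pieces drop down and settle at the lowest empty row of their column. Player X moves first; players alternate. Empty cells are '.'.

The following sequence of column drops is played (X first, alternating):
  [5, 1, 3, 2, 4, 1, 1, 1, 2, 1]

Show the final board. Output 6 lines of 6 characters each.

Answer: ......
.O....
.O....
.X....
.OX...
.OOXXX

Derivation:
Move 1: X drops in col 5, lands at row 5
Move 2: O drops in col 1, lands at row 5
Move 3: X drops in col 3, lands at row 5
Move 4: O drops in col 2, lands at row 5
Move 5: X drops in col 4, lands at row 5
Move 6: O drops in col 1, lands at row 4
Move 7: X drops in col 1, lands at row 3
Move 8: O drops in col 1, lands at row 2
Move 9: X drops in col 2, lands at row 4
Move 10: O drops in col 1, lands at row 1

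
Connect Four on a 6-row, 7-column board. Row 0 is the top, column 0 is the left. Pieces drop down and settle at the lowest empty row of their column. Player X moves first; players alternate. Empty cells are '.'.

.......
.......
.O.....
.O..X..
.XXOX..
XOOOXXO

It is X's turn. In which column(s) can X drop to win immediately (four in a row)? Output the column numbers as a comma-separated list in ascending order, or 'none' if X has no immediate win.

col 0: drop X → no win
col 1: drop X → no win
col 2: drop X → no win
col 3: drop X → no win
col 4: drop X → WIN!
col 5: drop X → no win
col 6: drop X → no win

Answer: 4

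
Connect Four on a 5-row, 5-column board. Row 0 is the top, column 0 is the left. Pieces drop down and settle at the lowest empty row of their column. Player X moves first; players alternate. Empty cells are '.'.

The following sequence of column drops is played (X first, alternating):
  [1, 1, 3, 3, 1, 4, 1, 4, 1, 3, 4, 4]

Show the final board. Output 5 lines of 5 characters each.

Move 1: X drops in col 1, lands at row 4
Move 2: O drops in col 1, lands at row 3
Move 3: X drops in col 3, lands at row 4
Move 4: O drops in col 3, lands at row 3
Move 5: X drops in col 1, lands at row 2
Move 6: O drops in col 4, lands at row 4
Move 7: X drops in col 1, lands at row 1
Move 8: O drops in col 4, lands at row 3
Move 9: X drops in col 1, lands at row 0
Move 10: O drops in col 3, lands at row 2
Move 11: X drops in col 4, lands at row 2
Move 12: O drops in col 4, lands at row 1

Answer: .X...
.X..O
.X.OX
.O.OO
.X.XO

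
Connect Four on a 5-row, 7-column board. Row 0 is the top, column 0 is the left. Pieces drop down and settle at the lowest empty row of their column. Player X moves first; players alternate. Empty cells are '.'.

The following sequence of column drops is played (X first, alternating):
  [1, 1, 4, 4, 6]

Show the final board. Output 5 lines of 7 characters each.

Move 1: X drops in col 1, lands at row 4
Move 2: O drops in col 1, lands at row 3
Move 3: X drops in col 4, lands at row 4
Move 4: O drops in col 4, lands at row 3
Move 5: X drops in col 6, lands at row 4

Answer: .......
.......
.......
.O..O..
.X..X.X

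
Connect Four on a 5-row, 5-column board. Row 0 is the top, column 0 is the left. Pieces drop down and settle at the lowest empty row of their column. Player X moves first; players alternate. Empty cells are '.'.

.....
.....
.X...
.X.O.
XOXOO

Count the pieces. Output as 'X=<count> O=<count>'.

X=4 O=4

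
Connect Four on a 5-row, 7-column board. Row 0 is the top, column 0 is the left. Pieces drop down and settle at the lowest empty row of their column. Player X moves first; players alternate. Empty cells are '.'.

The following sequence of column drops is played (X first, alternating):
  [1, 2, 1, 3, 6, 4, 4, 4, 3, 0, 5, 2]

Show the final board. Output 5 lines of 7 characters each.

Answer: .......
.......
....O..
.XOXX..
OXOOOXX

Derivation:
Move 1: X drops in col 1, lands at row 4
Move 2: O drops in col 2, lands at row 4
Move 3: X drops in col 1, lands at row 3
Move 4: O drops in col 3, lands at row 4
Move 5: X drops in col 6, lands at row 4
Move 6: O drops in col 4, lands at row 4
Move 7: X drops in col 4, lands at row 3
Move 8: O drops in col 4, lands at row 2
Move 9: X drops in col 3, lands at row 3
Move 10: O drops in col 0, lands at row 4
Move 11: X drops in col 5, lands at row 4
Move 12: O drops in col 2, lands at row 3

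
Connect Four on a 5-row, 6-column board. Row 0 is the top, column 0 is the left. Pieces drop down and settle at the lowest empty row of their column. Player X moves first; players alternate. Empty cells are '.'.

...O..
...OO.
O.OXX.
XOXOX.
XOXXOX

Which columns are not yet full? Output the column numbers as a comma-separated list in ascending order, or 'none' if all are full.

Answer: 0,1,2,4,5

Derivation:
col 0: top cell = '.' → open
col 1: top cell = '.' → open
col 2: top cell = '.' → open
col 3: top cell = 'O' → FULL
col 4: top cell = '.' → open
col 5: top cell = '.' → open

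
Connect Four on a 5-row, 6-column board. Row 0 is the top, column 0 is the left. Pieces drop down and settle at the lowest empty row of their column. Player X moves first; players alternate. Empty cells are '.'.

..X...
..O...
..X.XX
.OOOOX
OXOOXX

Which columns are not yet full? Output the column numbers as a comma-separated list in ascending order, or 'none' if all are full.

Answer: 0,1,3,4,5

Derivation:
col 0: top cell = '.' → open
col 1: top cell = '.' → open
col 2: top cell = 'X' → FULL
col 3: top cell = '.' → open
col 4: top cell = '.' → open
col 5: top cell = '.' → open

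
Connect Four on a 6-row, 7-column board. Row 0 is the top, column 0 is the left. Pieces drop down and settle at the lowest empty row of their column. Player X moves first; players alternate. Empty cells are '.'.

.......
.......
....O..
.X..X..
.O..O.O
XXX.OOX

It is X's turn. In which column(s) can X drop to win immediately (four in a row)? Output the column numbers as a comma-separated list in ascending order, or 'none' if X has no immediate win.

Answer: 3

Derivation:
col 0: drop X → no win
col 1: drop X → no win
col 2: drop X → no win
col 3: drop X → WIN!
col 4: drop X → no win
col 5: drop X → no win
col 6: drop X → no win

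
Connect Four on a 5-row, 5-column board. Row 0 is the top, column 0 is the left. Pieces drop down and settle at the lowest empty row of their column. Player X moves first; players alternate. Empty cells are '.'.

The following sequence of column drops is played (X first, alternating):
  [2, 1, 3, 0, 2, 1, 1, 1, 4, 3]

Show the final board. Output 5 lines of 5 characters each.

Answer: .....
.O...
.X...
.OXO.
OOXXX

Derivation:
Move 1: X drops in col 2, lands at row 4
Move 2: O drops in col 1, lands at row 4
Move 3: X drops in col 3, lands at row 4
Move 4: O drops in col 0, lands at row 4
Move 5: X drops in col 2, lands at row 3
Move 6: O drops in col 1, lands at row 3
Move 7: X drops in col 1, lands at row 2
Move 8: O drops in col 1, lands at row 1
Move 9: X drops in col 4, lands at row 4
Move 10: O drops in col 3, lands at row 3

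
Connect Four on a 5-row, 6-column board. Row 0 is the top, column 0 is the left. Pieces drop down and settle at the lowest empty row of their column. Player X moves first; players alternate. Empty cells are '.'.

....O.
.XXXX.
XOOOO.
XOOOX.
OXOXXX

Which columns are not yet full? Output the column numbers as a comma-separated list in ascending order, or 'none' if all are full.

Answer: 0,1,2,3,5

Derivation:
col 0: top cell = '.' → open
col 1: top cell = '.' → open
col 2: top cell = '.' → open
col 3: top cell = '.' → open
col 4: top cell = 'O' → FULL
col 5: top cell = '.' → open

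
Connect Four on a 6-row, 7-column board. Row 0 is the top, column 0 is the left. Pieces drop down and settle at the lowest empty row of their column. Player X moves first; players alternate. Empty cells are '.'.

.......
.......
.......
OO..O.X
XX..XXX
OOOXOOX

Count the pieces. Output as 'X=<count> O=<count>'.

X=8 O=8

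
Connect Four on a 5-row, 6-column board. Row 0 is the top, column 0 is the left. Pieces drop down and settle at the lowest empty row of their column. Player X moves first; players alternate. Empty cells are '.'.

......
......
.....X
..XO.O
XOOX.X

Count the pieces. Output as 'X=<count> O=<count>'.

X=5 O=4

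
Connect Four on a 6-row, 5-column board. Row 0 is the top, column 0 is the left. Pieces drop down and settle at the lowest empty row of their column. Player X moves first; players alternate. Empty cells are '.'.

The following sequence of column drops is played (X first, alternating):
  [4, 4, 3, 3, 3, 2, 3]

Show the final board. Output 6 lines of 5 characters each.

Move 1: X drops in col 4, lands at row 5
Move 2: O drops in col 4, lands at row 4
Move 3: X drops in col 3, lands at row 5
Move 4: O drops in col 3, lands at row 4
Move 5: X drops in col 3, lands at row 3
Move 6: O drops in col 2, lands at row 5
Move 7: X drops in col 3, lands at row 2

Answer: .....
.....
...X.
...X.
...OO
..OXX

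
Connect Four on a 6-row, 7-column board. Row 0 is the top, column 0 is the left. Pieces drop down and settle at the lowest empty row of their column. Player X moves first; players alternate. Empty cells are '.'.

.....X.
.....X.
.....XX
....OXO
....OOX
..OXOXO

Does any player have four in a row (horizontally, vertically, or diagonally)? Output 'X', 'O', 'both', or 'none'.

X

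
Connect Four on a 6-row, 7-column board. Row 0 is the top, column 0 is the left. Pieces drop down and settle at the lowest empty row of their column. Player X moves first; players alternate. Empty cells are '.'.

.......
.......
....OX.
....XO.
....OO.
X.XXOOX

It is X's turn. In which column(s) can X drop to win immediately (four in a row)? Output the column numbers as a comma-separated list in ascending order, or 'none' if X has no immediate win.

Answer: 1,3

Derivation:
col 0: drop X → no win
col 1: drop X → WIN!
col 2: drop X → no win
col 3: drop X → WIN!
col 4: drop X → no win
col 5: drop X → no win
col 6: drop X → no win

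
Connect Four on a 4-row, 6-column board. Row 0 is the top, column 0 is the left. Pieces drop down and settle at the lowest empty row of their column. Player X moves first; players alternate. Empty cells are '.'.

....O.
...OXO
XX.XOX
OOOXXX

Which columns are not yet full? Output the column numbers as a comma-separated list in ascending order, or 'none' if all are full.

Answer: 0,1,2,3,5

Derivation:
col 0: top cell = '.' → open
col 1: top cell = '.' → open
col 2: top cell = '.' → open
col 3: top cell = '.' → open
col 4: top cell = 'O' → FULL
col 5: top cell = '.' → open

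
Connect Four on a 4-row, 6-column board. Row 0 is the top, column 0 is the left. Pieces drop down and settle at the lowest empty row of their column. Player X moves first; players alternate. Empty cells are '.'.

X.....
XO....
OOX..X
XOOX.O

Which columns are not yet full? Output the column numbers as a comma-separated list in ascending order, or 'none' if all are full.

Answer: 1,2,3,4,5

Derivation:
col 0: top cell = 'X' → FULL
col 1: top cell = '.' → open
col 2: top cell = '.' → open
col 3: top cell = '.' → open
col 4: top cell = '.' → open
col 5: top cell = '.' → open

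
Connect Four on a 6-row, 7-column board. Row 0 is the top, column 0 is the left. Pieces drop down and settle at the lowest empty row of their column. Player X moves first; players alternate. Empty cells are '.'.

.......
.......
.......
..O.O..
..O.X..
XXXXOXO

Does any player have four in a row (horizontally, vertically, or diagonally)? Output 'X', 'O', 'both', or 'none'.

X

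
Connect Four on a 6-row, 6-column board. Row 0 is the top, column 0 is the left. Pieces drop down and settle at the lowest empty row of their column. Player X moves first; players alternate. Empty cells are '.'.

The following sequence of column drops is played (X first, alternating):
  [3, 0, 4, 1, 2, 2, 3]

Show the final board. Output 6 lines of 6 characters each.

Move 1: X drops in col 3, lands at row 5
Move 2: O drops in col 0, lands at row 5
Move 3: X drops in col 4, lands at row 5
Move 4: O drops in col 1, lands at row 5
Move 5: X drops in col 2, lands at row 5
Move 6: O drops in col 2, lands at row 4
Move 7: X drops in col 3, lands at row 4

Answer: ......
......
......
......
..OX..
OOXXX.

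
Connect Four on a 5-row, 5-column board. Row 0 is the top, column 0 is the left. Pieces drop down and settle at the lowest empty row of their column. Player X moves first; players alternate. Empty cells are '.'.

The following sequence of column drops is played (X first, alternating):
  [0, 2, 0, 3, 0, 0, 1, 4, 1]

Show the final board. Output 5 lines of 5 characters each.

Move 1: X drops in col 0, lands at row 4
Move 2: O drops in col 2, lands at row 4
Move 3: X drops in col 0, lands at row 3
Move 4: O drops in col 3, lands at row 4
Move 5: X drops in col 0, lands at row 2
Move 6: O drops in col 0, lands at row 1
Move 7: X drops in col 1, lands at row 4
Move 8: O drops in col 4, lands at row 4
Move 9: X drops in col 1, lands at row 3

Answer: .....
O....
X....
XX...
XXOOO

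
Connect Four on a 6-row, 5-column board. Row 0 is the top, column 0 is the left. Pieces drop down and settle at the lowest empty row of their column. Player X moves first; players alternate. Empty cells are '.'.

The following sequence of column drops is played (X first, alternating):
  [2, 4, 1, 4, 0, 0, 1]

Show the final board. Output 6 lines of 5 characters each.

Move 1: X drops in col 2, lands at row 5
Move 2: O drops in col 4, lands at row 5
Move 3: X drops in col 1, lands at row 5
Move 4: O drops in col 4, lands at row 4
Move 5: X drops in col 0, lands at row 5
Move 6: O drops in col 0, lands at row 4
Move 7: X drops in col 1, lands at row 4

Answer: .....
.....
.....
.....
OX..O
XXX.O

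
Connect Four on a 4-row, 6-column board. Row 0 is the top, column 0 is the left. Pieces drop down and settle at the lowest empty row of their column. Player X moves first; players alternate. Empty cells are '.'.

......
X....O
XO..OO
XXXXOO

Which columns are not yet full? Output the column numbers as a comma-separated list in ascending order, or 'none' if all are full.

Answer: 0,1,2,3,4,5

Derivation:
col 0: top cell = '.' → open
col 1: top cell = '.' → open
col 2: top cell = '.' → open
col 3: top cell = '.' → open
col 4: top cell = '.' → open
col 5: top cell = '.' → open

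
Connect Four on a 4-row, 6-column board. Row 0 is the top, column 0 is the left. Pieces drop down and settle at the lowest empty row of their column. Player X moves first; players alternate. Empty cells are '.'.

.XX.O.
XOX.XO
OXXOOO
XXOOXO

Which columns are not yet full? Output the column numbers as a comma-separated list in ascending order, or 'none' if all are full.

Answer: 0,3,5

Derivation:
col 0: top cell = '.' → open
col 1: top cell = 'X' → FULL
col 2: top cell = 'X' → FULL
col 3: top cell = '.' → open
col 4: top cell = 'O' → FULL
col 5: top cell = '.' → open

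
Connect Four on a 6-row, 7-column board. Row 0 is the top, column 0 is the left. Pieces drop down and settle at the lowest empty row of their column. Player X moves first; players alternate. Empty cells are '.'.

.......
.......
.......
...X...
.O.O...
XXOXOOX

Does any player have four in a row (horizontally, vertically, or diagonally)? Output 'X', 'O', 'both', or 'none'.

none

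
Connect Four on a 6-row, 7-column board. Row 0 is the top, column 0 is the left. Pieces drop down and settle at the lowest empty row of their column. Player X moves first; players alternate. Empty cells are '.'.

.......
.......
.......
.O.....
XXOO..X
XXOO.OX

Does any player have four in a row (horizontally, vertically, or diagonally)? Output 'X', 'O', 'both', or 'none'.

none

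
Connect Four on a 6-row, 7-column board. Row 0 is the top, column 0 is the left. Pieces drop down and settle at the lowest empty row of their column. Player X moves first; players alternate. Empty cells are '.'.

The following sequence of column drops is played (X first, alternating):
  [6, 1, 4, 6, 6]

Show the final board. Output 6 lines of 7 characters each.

Answer: .......
.......
.......
......X
......O
.O..X.X

Derivation:
Move 1: X drops in col 6, lands at row 5
Move 2: O drops in col 1, lands at row 5
Move 3: X drops in col 4, lands at row 5
Move 4: O drops in col 6, lands at row 4
Move 5: X drops in col 6, lands at row 3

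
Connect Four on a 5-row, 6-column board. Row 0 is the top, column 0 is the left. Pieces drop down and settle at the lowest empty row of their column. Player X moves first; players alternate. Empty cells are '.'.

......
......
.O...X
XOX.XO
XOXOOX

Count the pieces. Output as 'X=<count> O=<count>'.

X=7 O=6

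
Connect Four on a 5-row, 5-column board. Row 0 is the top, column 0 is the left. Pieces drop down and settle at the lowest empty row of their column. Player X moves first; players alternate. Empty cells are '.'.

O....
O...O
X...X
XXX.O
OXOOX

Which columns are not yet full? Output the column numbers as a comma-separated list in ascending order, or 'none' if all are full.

Answer: 1,2,3,4

Derivation:
col 0: top cell = 'O' → FULL
col 1: top cell = '.' → open
col 2: top cell = '.' → open
col 3: top cell = '.' → open
col 4: top cell = '.' → open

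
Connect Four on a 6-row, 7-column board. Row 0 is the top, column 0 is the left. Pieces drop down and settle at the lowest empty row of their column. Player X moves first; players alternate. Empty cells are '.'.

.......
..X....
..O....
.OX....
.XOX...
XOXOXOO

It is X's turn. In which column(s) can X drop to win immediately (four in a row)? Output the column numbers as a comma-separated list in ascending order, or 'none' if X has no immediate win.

Answer: 1

Derivation:
col 0: drop X → no win
col 1: drop X → WIN!
col 2: drop X → no win
col 3: drop X → no win
col 4: drop X → no win
col 5: drop X → no win
col 6: drop X → no win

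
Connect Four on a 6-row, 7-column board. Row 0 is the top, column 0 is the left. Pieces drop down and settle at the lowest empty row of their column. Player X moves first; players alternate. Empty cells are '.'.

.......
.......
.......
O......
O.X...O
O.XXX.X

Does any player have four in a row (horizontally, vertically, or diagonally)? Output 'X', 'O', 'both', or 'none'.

none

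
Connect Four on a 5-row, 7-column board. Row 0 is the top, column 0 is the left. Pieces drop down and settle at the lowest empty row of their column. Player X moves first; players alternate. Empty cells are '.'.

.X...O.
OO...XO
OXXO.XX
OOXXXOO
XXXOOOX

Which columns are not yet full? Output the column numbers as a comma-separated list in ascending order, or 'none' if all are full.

Answer: 0,2,3,4,6

Derivation:
col 0: top cell = '.' → open
col 1: top cell = 'X' → FULL
col 2: top cell = '.' → open
col 3: top cell = '.' → open
col 4: top cell = '.' → open
col 5: top cell = 'O' → FULL
col 6: top cell = '.' → open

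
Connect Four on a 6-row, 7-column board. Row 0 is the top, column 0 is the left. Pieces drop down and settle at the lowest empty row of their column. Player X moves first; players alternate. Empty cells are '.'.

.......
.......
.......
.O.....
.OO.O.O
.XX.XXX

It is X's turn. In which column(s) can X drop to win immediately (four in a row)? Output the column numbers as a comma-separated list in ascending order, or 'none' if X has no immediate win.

Answer: 3

Derivation:
col 0: drop X → no win
col 1: drop X → no win
col 2: drop X → no win
col 3: drop X → WIN!
col 4: drop X → no win
col 5: drop X → no win
col 6: drop X → no win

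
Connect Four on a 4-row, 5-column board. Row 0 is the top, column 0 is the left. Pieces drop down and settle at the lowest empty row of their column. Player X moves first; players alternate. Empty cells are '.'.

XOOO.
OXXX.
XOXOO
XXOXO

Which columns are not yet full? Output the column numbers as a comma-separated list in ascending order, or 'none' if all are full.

Answer: 4

Derivation:
col 0: top cell = 'X' → FULL
col 1: top cell = 'O' → FULL
col 2: top cell = 'O' → FULL
col 3: top cell = 'O' → FULL
col 4: top cell = '.' → open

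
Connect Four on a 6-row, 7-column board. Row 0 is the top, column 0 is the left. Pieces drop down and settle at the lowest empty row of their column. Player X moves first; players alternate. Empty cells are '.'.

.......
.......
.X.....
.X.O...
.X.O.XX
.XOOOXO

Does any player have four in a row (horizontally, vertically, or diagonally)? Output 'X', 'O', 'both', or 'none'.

X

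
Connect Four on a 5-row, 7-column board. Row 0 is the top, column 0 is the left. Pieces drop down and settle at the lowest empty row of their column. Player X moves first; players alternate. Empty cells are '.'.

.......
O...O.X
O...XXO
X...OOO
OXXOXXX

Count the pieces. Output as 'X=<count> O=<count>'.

X=9 O=9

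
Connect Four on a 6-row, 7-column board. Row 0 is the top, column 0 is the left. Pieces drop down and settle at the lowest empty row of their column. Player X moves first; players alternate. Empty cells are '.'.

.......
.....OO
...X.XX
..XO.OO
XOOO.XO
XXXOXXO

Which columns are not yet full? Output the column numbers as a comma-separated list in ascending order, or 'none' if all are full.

col 0: top cell = '.' → open
col 1: top cell = '.' → open
col 2: top cell = '.' → open
col 3: top cell = '.' → open
col 4: top cell = '.' → open
col 5: top cell = '.' → open
col 6: top cell = '.' → open

Answer: 0,1,2,3,4,5,6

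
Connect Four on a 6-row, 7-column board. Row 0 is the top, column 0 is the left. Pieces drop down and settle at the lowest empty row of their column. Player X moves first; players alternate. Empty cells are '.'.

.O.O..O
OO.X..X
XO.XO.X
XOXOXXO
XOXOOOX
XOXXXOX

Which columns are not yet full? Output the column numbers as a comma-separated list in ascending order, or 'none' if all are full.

col 0: top cell = '.' → open
col 1: top cell = 'O' → FULL
col 2: top cell = '.' → open
col 3: top cell = 'O' → FULL
col 4: top cell = '.' → open
col 5: top cell = '.' → open
col 6: top cell = 'O' → FULL

Answer: 0,2,4,5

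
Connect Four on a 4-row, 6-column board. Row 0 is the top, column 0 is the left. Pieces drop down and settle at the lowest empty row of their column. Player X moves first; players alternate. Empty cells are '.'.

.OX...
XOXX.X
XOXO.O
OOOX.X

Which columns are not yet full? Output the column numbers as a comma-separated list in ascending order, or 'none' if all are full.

Answer: 0,3,4,5

Derivation:
col 0: top cell = '.' → open
col 1: top cell = 'O' → FULL
col 2: top cell = 'X' → FULL
col 3: top cell = '.' → open
col 4: top cell = '.' → open
col 5: top cell = '.' → open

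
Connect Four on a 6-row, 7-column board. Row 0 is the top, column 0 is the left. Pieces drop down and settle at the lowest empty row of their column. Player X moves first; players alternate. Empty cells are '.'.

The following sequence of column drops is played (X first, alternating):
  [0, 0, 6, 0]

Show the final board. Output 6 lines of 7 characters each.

Answer: .......
.......
.......
O......
O......
X.....X

Derivation:
Move 1: X drops in col 0, lands at row 5
Move 2: O drops in col 0, lands at row 4
Move 3: X drops in col 6, lands at row 5
Move 4: O drops in col 0, lands at row 3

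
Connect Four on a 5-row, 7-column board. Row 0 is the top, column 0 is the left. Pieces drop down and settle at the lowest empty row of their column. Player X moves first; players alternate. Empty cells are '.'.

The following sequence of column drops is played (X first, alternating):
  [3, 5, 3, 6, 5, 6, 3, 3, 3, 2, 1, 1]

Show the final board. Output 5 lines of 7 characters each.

Move 1: X drops in col 3, lands at row 4
Move 2: O drops in col 5, lands at row 4
Move 3: X drops in col 3, lands at row 3
Move 4: O drops in col 6, lands at row 4
Move 5: X drops in col 5, lands at row 3
Move 6: O drops in col 6, lands at row 3
Move 7: X drops in col 3, lands at row 2
Move 8: O drops in col 3, lands at row 1
Move 9: X drops in col 3, lands at row 0
Move 10: O drops in col 2, lands at row 4
Move 11: X drops in col 1, lands at row 4
Move 12: O drops in col 1, lands at row 3

Answer: ...X...
...O...
...X...
.O.X.XO
.XOX.OO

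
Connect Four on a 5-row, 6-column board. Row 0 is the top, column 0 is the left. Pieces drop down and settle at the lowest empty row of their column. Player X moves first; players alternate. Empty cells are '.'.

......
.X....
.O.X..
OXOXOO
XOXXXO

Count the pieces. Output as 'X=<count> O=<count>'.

X=8 O=7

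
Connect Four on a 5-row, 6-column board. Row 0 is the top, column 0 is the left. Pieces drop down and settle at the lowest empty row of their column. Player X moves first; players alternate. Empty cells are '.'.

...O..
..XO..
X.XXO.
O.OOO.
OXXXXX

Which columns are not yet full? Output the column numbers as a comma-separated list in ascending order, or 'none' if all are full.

Answer: 0,1,2,4,5

Derivation:
col 0: top cell = '.' → open
col 1: top cell = '.' → open
col 2: top cell = '.' → open
col 3: top cell = 'O' → FULL
col 4: top cell = '.' → open
col 5: top cell = '.' → open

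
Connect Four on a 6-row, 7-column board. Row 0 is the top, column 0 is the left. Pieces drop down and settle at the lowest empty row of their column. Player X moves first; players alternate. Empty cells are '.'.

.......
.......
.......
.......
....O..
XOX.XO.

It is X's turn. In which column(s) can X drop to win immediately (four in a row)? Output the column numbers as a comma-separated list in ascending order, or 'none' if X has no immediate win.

col 0: drop X → no win
col 1: drop X → no win
col 2: drop X → no win
col 3: drop X → no win
col 4: drop X → no win
col 5: drop X → no win
col 6: drop X → no win

Answer: none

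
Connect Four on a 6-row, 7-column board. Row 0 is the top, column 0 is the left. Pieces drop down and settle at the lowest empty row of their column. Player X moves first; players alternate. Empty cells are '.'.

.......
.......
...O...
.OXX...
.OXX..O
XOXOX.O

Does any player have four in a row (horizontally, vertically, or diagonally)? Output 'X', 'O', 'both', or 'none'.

none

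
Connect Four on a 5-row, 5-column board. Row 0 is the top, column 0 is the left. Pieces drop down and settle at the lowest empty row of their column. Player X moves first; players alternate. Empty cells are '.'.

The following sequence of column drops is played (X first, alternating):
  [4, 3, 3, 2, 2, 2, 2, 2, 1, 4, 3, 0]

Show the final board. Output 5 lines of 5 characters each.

Move 1: X drops in col 4, lands at row 4
Move 2: O drops in col 3, lands at row 4
Move 3: X drops in col 3, lands at row 3
Move 4: O drops in col 2, lands at row 4
Move 5: X drops in col 2, lands at row 3
Move 6: O drops in col 2, lands at row 2
Move 7: X drops in col 2, lands at row 1
Move 8: O drops in col 2, lands at row 0
Move 9: X drops in col 1, lands at row 4
Move 10: O drops in col 4, lands at row 3
Move 11: X drops in col 3, lands at row 2
Move 12: O drops in col 0, lands at row 4

Answer: ..O..
..X..
..OX.
..XXO
OXOOX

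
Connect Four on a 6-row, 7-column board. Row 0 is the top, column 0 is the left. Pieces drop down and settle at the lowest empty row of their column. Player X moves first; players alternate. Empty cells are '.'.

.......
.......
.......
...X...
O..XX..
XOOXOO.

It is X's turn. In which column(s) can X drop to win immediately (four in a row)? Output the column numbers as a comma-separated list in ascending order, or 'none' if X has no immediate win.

Answer: 3

Derivation:
col 0: drop X → no win
col 1: drop X → no win
col 2: drop X → no win
col 3: drop X → WIN!
col 4: drop X → no win
col 5: drop X → no win
col 6: drop X → no win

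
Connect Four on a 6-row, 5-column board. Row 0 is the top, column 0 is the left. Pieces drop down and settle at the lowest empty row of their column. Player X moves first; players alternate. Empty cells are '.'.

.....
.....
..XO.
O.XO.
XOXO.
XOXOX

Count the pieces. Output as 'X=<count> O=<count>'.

X=7 O=7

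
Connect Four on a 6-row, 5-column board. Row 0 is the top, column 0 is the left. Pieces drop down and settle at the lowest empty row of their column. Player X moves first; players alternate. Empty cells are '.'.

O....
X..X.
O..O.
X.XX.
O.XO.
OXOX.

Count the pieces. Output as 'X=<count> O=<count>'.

X=8 O=7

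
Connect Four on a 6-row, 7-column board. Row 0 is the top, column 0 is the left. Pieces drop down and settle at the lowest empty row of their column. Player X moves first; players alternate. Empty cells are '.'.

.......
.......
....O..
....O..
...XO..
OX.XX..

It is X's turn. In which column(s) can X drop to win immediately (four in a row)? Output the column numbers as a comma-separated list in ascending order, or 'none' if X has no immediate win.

col 0: drop X → no win
col 1: drop X → no win
col 2: drop X → WIN!
col 3: drop X → no win
col 4: drop X → no win
col 5: drop X → no win
col 6: drop X → no win

Answer: 2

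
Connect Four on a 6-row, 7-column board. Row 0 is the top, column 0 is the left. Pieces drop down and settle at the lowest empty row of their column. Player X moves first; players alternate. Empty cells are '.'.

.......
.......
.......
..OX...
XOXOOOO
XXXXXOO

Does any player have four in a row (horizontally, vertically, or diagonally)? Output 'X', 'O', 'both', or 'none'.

both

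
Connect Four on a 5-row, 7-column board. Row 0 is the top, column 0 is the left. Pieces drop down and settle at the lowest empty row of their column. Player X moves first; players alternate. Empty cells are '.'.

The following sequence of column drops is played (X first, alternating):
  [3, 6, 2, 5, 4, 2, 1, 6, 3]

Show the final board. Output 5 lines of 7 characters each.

Move 1: X drops in col 3, lands at row 4
Move 2: O drops in col 6, lands at row 4
Move 3: X drops in col 2, lands at row 4
Move 4: O drops in col 5, lands at row 4
Move 5: X drops in col 4, lands at row 4
Move 6: O drops in col 2, lands at row 3
Move 7: X drops in col 1, lands at row 4
Move 8: O drops in col 6, lands at row 3
Move 9: X drops in col 3, lands at row 3

Answer: .......
.......
.......
..OX..O
.XXXXOO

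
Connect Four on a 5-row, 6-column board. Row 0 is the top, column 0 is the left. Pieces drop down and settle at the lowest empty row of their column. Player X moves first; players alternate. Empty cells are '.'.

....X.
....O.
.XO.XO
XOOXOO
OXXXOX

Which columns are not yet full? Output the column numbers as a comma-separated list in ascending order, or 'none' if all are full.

Answer: 0,1,2,3,5

Derivation:
col 0: top cell = '.' → open
col 1: top cell = '.' → open
col 2: top cell = '.' → open
col 3: top cell = '.' → open
col 4: top cell = 'X' → FULL
col 5: top cell = '.' → open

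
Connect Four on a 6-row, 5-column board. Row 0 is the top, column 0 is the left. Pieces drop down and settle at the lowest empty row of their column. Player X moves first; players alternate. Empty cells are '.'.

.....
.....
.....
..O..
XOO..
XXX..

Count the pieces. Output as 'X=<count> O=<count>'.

X=4 O=3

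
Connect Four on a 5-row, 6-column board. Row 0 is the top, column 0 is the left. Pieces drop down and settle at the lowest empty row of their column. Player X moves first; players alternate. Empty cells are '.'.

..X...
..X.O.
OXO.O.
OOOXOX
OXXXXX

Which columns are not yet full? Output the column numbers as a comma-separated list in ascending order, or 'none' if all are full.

Answer: 0,1,3,4,5

Derivation:
col 0: top cell = '.' → open
col 1: top cell = '.' → open
col 2: top cell = 'X' → FULL
col 3: top cell = '.' → open
col 4: top cell = '.' → open
col 5: top cell = '.' → open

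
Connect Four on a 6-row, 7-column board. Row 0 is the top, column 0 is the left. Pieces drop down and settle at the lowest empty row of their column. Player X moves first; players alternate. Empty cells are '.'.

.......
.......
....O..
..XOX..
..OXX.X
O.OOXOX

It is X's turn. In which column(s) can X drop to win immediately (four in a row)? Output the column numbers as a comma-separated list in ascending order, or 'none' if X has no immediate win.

col 0: drop X → no win
col 1: drop X → no win
col 2: drop X → no win
col 3: drop X → no win
col 4: drop X → no win
col 5: drop X → WIN!
col 6: drop X → no win

Answer: 5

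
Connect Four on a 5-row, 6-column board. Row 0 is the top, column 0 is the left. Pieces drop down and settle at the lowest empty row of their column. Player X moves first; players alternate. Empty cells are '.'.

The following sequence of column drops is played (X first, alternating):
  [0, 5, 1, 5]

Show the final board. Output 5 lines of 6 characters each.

Answer: ......
......
......
.....O
XX...O

Derivation:
Move 1: X drops in col 0, lands at row 4
Move 2: O drops in col 5, lands at row 4
Move 3: X drops in col 1, lands at row 4
Move 4: O drops in col 5, lands at row 3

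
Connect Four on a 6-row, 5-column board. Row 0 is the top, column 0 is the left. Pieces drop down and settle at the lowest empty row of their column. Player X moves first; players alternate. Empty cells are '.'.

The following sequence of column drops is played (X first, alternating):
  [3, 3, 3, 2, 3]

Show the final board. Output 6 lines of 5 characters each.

Answer: .....
.....
...X.
...X.
...O.
..OX.

Derivation:
Move 1: X drops in col 3, lands at row 5
Move 2: O drops in col 3, lands at row 4
Move 3: X drops in col 3, lands at row 3
Move 4: O drops in col 2, lands at row 5
Move 5: X drops in col 3, lands at row 2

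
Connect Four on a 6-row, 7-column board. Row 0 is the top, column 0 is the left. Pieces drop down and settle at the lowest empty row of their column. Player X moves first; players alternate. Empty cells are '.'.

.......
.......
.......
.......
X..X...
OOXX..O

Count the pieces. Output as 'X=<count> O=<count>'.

X=4 O=3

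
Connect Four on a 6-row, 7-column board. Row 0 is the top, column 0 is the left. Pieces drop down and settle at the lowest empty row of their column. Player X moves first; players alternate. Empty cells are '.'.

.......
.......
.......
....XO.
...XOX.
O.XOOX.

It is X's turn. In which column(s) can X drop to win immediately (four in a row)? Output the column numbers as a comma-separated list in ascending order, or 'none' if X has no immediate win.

Answer: 5

Derivation:
col 0: drop X → no win
col 1: drop X → no win
col 2: drop X → no win
col 3: drop X → no win
col 4: drop X → no win
col 5: drop X → WIN!
col 6: drop X → no win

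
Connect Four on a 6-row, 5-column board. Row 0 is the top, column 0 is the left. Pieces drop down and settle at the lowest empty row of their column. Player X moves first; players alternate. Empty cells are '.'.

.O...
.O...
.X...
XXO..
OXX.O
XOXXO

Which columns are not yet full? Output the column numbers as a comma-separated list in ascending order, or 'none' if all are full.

Answer: 0,2,3,4

Derivation:
col 0: top cell = '.' → open
col 1: top cell = 'O' → FULL
col 2: top cell = '.' → open
col 3: top cell = '.' → open
col 4: top cell = '.' → open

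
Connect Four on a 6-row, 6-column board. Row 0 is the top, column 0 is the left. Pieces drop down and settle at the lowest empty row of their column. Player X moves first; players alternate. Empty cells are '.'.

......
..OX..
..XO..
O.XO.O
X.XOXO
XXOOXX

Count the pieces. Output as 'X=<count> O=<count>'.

X=10 O=9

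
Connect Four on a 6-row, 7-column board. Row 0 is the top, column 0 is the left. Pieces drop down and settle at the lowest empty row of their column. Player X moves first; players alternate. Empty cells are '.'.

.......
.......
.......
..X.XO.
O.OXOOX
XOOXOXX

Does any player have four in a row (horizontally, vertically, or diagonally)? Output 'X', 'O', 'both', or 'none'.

none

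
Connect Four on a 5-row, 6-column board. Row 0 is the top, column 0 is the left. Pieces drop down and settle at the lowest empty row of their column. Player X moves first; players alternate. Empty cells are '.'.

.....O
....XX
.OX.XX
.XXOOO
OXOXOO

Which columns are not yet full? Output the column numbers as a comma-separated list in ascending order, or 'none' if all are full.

col 0: top cell = '.' → open
col 1: top cell = '.' → open
col 2: top cell = '.' → open
col 3: top cell = '.' → open
col 4: top cell = '.' → open
col 5: top cell = 'O' → FULL

Answer: 0,1,2,3,4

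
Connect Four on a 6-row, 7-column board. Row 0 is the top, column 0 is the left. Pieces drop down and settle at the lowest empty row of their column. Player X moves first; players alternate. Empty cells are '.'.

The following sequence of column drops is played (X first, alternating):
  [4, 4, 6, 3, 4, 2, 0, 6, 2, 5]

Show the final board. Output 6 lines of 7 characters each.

Answer: .......
.......
.......
....X..
..X.O.O
X.OOXOX

Derivation:
Move 1: X drops in col 4, lands at row 5
Move 2: O drops in col 4, lands at row 4
Move 3: X drops in col 6, lands at row 5
Move 4: O drops in col 3, lands at row 5
Move 5: X drops in col 4, lands at row 3
Move 6: O drops in col 2, lands at row 5
Move 7: X drops in col 0, lands at row 5
Move 8: O drops in col 6, lands at row 4
Move 9: X drops in col 2, lands at row 4
Move 10: O drops in col 5, lands at row 5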